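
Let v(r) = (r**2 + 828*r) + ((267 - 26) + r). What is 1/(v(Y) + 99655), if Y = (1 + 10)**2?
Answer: 1/214846 ≈ 4.6545e-6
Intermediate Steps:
Y = 121 (Y = 11**2 = 121)
v(r) = 241 + r**2 + 829*r (v(r) = (r**2 + 828*r) + (241 + r) = 241 + r**2 + 829*r)
1/(v(Y) + 99655) = 1/((241 + 121**2 + 829*121) + 99655) = 1/((241 + 14641 + 100309) + 99655) = 1/(115191 + 99655) = 1/214846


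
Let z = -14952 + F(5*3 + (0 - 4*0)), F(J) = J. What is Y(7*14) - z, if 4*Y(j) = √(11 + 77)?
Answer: 14937 + √22/2 ≈ 14939.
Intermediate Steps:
Y(j) = √22/2 (Y(j) = √(11 + 77)/4 = √88/4 = (2*√22)/4 = √22/2)
z = -14937 (z = -14952 + (5*3 + (0 - 4*0)) = -14952 + (15 + (0 + 0)) = -14952 + (15 + 0) = -14952 + 15 = -14937)
Y(7*14) - z = √22/2 - 1*(-14937) = √22/2 + 14937 = 14937 + √22/2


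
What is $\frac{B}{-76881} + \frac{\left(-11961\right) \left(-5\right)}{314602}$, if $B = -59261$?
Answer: $\frac{23241497327}{24186916362} \approx 0.96091$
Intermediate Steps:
$\frac{B}{-76881} + \frac{\left(-11961\right) \left(-5\right)}{314602} = - \frac{59261}{-76881} + \frac{\left(-11961\right) \left(-5\right)}{314602} = \left(-59261\right) \left(- \frac{1}{76881}\right) + 59805 \cdot \frac{1}{314602} = \frac{59261}{76881} + \frac{59805}{314602} = \frac{23241497327}{24186916362}$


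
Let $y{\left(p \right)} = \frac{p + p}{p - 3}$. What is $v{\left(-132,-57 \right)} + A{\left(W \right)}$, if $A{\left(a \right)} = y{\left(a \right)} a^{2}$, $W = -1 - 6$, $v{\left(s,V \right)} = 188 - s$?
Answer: $\frac{1943}{5} \approx 388.6$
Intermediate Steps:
$y{\left(p \right)} = \frac{2 p}{-3 + p}$
$W = -7$ ($W = -1 - 6 = -7$)
$A{\left(a \right)} = \frac{2 a^{3}}{-3 + a}$ ($A{\left(a \right)} = \frac{2 a}{-3 + a} a^{2} = \frac{2 a^{3}}{-3 + a}$)
$v{\left(-132,-57 \right)} + A{\left(W \right)} = \left(188 - -132\right) + \frac{2 \left(-7\right)^{3}}{-3 - 7} = \left(188 + 132\right) + 2 \left(-343\right) \frac{1}{-10} = 320 + 2 \left(-343\right) \left(- \frac{1}{10}\right) = 320 + \frac{343}{5} = \frac{1943}{5}$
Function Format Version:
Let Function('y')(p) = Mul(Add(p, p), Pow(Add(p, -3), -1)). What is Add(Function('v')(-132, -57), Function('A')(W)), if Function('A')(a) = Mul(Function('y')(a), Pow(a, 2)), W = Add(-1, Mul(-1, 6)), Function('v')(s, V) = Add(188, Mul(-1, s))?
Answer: Rational(1943, 5) ≈ 388.60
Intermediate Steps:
Function('y')(p) = Mul(2, p, Pow(Add(-3, p), -1)) (Function('y')(p) = Mul(Mul(2, p), Pow(Add(-3, p), -1)) = Mul(2, p, Pow(Add(-3, p), -1)))
W = -7 (W = Add(-1, -6) = -7)
Function('A')(a) = Mul(2, Pow(a, 3), Pow(Add(-3, a), -1)) (Function('A')(a) = Mul(Mul(2, a, Pow(Add(-3, a), -1)), Pow(a, 2)) = Mul(2, Pow(a, 3), Pow(Add(-3, a), -1)))
Add(Function('v')(-132, -57), Function('A')(W)) = Add(Add(188, Mul(-1, -132)), Mul(2, Pow(-7, 3), Pow(Add(-3, -7), -1))) = Add(Add(188, 132), Mul(2, -343, Pow(-10, -1))) = Add(320, Mul(2, -343, Rational(-1, 10))) = Add(320, Rational(343, 5)) = Rational(1943, 5)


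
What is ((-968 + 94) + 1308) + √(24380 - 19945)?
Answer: 434 + √4435 ≈ 500.60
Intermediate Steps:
((-968 + 94) + 1308) + √(24380 - 19945) = (-874 + 1308) + √4435 = 434 + √4435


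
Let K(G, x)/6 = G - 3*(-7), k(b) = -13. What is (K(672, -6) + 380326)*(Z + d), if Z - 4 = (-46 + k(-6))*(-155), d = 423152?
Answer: 166212817684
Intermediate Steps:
K(G, x) = 126 + 6*G (K(G, x) = 6*(G - 3*(-7)) = 6*(G + 21) = 6*(21 + G) = 126 + 6*G)
Z = 9149 (Z = 4 + (-46 - 13)*(-155) = 4 - 59*(-155) = 4 + 9145 = 9149)
(K(672, -6) + 380326)*(Z + d) = ((126 + 6*672) + 380326)*(9149 + 423152) = ((126 + 4032) + 380326)*432301 = (4158 + 380326)*432301 = 384484*432301 = 166212817684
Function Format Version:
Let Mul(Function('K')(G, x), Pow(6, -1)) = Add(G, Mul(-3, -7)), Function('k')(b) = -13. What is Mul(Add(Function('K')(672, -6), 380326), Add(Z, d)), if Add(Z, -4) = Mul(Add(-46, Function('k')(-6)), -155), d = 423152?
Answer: 166212817684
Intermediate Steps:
Function('K')(G, x) = Add(126, Mul(6, G)) (Function('K')(G, x) = Mul(6, Add(G, Mul(-3, -7))) = Mul(6, Add(G, 21)) = Mul(6, Add(21, G)) = Add(126, Mul(6, G)))
Z = 9149 (Z = Add(4, Mul(Add(-46, -13), -155)) = Add(4, Mul(-59, -155)) = Add(4, 9145) = 9149)
Mul(Add(Function('K')(672, -6), 380326), Add(Z, d)) = Mul(Add(Add(126, Mul(6, 672)), 380326), Add(9149, 423152)) = Mul(Add(Add(126, 4032), 380326), 432301) = Mul(Add(4158, 380326), 432301) = Mul(384484, 432301) = 166212817684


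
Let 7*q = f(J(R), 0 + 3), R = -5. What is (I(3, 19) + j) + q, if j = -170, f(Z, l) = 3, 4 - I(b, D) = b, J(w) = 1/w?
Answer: -1180/7 ≈ -168.57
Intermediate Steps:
I(b, D) = 4 - b
q = 3/7 (q = (⅐)*3 = 3/7 ≈ 0.42857)
(I(3, 19) + j) + q = ((4 - 1*3) - 170) + 3/7 = ((4 - 3) - 170) + 3/7 = (1 - 170) + 3/7 = -169 + 3/7 = -1180/7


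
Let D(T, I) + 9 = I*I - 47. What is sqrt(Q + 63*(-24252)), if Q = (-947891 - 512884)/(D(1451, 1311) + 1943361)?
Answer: I*sqrt(20489486256432298326)/3662026 ≈ 1236.1*I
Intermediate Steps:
D(T, I) = -56 + I**2 (D(T, I) = -9 + (I*I - 47) = -9 + (I**2 - 47) = -9 + (-47 + I**2) = -56 + I**2)
Q = -1460775/3662026 (Q = (-947891 - 512884)/((-56 + 1311**2) + 1943361) = -1460775/((-56 + 1718721) + 1943361) = -1460775/(1718665 + 1943361) = -1460775/3662026 ≈ -0.39890)
sqrt(Q + 63*(-24252)) = sqrt(-1460775/3662026 + 63*(-24252)) = sqrt(-1460775/3662026 - 1527876) = sqrt(-5595123097551/3662026) = I*sqrt(20489486256432298326)/3662026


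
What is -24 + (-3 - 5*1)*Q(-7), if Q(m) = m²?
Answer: -416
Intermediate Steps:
-24 + (-3 - 5*1)*Q(-7) = -24 + (-3 - 5*1)*(-7)² = -24 + (-3 - 5)*49 = -24 - 8*49 = -24 - 392 = -416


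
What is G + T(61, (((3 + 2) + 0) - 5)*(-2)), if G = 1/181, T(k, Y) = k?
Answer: 11042/181 ≈ 61.005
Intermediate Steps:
G = 1/181 ≈ 0.0055249
G + T(61, (((3 + 2) + 0) - 5)*(-2)) = 1/181 + 61 = 11042/181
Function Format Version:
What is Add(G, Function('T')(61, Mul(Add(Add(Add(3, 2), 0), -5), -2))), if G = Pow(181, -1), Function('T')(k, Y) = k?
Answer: Rational(11042, 181) ≈ 61.005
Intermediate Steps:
G = Rational(1, 181) ≈ 0.0055249
Add(G, Function('T')(61, Mul(Add(Add(Add(3, 2), 0), -5), -2))) = Add(Rational(1, 181), 61) = Rational(11042, 181)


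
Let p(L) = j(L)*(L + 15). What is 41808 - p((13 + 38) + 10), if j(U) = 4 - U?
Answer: 46140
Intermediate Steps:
p(L) = (4 - L)*(15 + L) (p(L) = (4 - L)*(L + 15) = (4 - L)*(15 + L))
41808 - p((13 + 38) + 10) = 41808 - (-1)*(-4 + ((13 + 38) + 10))*(15 + ((13 + 38) + 10)) = 41808 - (-1)*(-4 + (51 + 10))*(15 + (51 + 10)) = 41808 - (-1)*(-4 + 61)*(15 + 61) = 41808 - (-1)*57*76 = 41808 - 1*(-4332) = 41808 + 4332 = 46140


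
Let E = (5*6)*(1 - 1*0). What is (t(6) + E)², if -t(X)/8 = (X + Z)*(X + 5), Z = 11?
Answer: 2149156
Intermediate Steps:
t(X) = -8*(5 + X)*(11 + X) (t(X) = -8*(X + 11)*(X + 5) = -8*(11 + X)*(5 + X) = -8*(5 + X)*(11 + X))
E = 30 (E = 30*(1 + 0) = 30*1 = 30)
(t(6) + E)² = ((-440 - 128*6 - 8*6²) + 30)² = ((-440 - 768 - 8*36) + 30)² = ((-440 - 768 - 288) + 30)² = (-1496 + 30)² = (-1466)² = 2149156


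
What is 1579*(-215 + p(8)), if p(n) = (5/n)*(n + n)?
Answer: -323695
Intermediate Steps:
p(n) = 10 (p(n) = (5/n)*(2*n) = 10)
1579*(-215 + p(8)) = 1579*(-215 + 10) = 1579*(-205) = -323695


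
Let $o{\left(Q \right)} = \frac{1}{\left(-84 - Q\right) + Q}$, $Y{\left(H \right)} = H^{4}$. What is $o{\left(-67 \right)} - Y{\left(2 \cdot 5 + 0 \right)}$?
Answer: $- \frac{840001}{84} \approx -10000.0$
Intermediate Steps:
$o{\left(Q \right)} = - \frac{1}{84}$ ($o{\left(Q \right)} = \frac{1}{-84} = - \frac{1}{84}$)
$o{\left(-67 \right)} - Y{\left(2 \cdot 5 + 0 \right)} = - \frac{1}{84} - \left(2 \cdot 5 + 0\right)^{4} = - \frac{1}{84} - \left(10 + 0\right)^{4} = - \frac{1}{84} - 10^{4} = - \frac{1}{84} - 10000 = - \frac{840001}{84}$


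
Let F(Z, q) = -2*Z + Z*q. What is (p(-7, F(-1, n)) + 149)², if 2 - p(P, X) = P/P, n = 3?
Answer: 22500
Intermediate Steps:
p(P, X) = 1 (p(P, X) = 2 - P/P = 2 - 1*1 = 2 - 1 = 1)
(p(-7, F(-1, n)) + 149)² = (1 + 149)² = 150² = 22500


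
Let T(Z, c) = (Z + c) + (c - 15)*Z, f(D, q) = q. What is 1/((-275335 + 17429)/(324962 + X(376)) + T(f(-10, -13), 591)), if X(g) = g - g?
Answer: -14771/102079333 ≈ -0.00014470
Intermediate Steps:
X(g) = 0
T(Z, c) = Z + c + Z*(-15 + c) (T(Z, c) = (Z + c) + (-15 + c)*Z = (Z + c) + Z*(-15 + c) = Z + c + Z*(-15 + c))
1/((-275335 + 17429)/(324962 + X(376)) + T(f(-10, -13), 591)) = 1/((-275335 + 17429)/(324962 + 0) + (591 - 14*(-13) - 13*591)) = 1/(-257906/324962 + (591 + 182 - 7683)) = 1/(-257906*1/324962 - 6910) = 1/(-11723/14771 - 6910) = 1/(-102079333/14771) = -14771/102079333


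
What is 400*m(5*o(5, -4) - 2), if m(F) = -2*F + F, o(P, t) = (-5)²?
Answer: -49200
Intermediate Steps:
o(P, t) = 25
m(F) = -F
400*m(5*o(5, -4) - 2) = 400*(-(5*25 - 2)) = 400*(-(125 - 2)) = 400*(-1*123) = 400*(-123) = -49200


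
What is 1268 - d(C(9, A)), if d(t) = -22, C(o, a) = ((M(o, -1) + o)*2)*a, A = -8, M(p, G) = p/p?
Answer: 1290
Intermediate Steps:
M(p, G) = 1
C(o, a) = a*(2 + 2*o) (C(o, a) = ((1 + o)*2)*a = (2 + 2*o)*a = a*(2 + 2*o))
1268 - d(C(9, A)) = 1268 - 1*(-22) = 1268 + 22 = 1290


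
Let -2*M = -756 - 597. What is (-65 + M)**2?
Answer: 1495729/4 ≈ 3.7393e+5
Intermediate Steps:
M = 1353/2 (M = -(-756 - 597)/2 = -1/2*(-1353) = 1353/2 ≈ 676.50)
(-65 + M)**2 = (-65 + 1353/2)**2 = (1223/2)**2 = 1495729/4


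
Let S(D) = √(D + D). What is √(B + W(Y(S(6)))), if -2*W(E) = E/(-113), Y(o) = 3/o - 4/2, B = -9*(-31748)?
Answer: √(14594047180 + 113*√3)/226 ≈ 534.54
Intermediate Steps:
S(D) = √2*√D (S(D) = √(2*D) = √2*√D)
B = 285732
Y(o) = -2 + 3/o (Y(o) = 3/o - 4*½ = 3/o - 2 = -2 + 3/o)
W(E) = E/226 (W(E) = -E/(2*(-113)) = -E*(-1)/(2*113) = -(-1)*E/226 = E/226)
√(B + W(Y(S(6)))) = √(285732 + (-2 + 3/((√2*√6)))/226) = √(285732 + (-2 + 3/((2*√3)))/226) = √(285732 + (-2 + 3*(√3/6))/226) = √(285732 + (-2 + √3/2)/226) = √(285732 + (-1/113 + √3/452)) = √(32287715/113 + √3/452)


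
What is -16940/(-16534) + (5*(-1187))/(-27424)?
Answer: 40192275/32387744 ≈ 1.2410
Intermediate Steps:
-16940/(-16534) + (5*(-1187))/(-27424) = -16940*(-1/16534) - 5935*(-1/27424) = 1210/1181 + 5935/27424 = 40192275/32387744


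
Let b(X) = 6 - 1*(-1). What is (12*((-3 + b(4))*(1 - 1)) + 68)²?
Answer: 4624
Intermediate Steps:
b(X) = 7 (b(X) = 6 + 1 = 7)
(12*((-3 + b(4))*(1 - 1)) + 68)² = (12*((-3 + 7)*(1 - 1)) + 68)² = (12*(4*0) + 68)² = (12*0 + 68)² = (0 + 68)² = 68² = 4624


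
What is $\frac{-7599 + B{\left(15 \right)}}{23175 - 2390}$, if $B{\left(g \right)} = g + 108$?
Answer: $- \frac{7476}{20785} \approx -0.35968$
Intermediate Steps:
$B{\left(g \right)} = 108 + g$
$\frac{-7599 + B{\left(15 \right)}}{23175 - 2390} = \frac{-7599 + \left(108 + 15\right)}{23175 - 2390} = \frac{-7599 + 123}{20785} = \left(-7476\right) \frac{1}{20785} = - \frac{7476}{20785}$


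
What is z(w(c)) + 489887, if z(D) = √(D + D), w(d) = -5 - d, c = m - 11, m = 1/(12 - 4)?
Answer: 489887 + √47/2 ≈ 4.8989e+5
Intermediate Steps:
m = ⅛ (m = 1/8 = ⅛ ≈ 0.12500)
c = -87/8 (c = ⅛ - 11 = -87/8 ≈ -10.875)
z(D) = √2*√D (z(D) = √(2*D) = √2*√D)
z(w(c)) + 489887 = √2*√(-5 - 1*(-87/8)) + 489887 = √2*√(-5 + 87/8) + 489887 = √2*√(47/8) + 489887 = √2*(√94/4) + 489887 = √47/2 + 489887 = 489887 + √47/2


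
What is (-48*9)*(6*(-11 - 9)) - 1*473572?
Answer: -421732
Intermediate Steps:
(-48*9)*(6*(-11 - 9)) - 1*473572 = -2592*(-20) - 473572 = -432*(-120) - 473572 = 51840 - 473572 = -421732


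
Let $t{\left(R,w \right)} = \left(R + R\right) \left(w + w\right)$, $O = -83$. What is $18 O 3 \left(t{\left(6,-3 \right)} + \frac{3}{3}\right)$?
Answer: $318222$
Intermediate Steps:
$t{\left(R,w \right)} = 4 R w$ ($t{\left(R,w \right)} = 2 R 2 w = 4 R w$)
$18 O 3 \left(t{\left(6,-3 \right)} + \frac{3}{3}\right) = 18 \left(-83\right) 3 \left(4 \cdot 6 \left(-3\right) + \frac{3}{3}\right) = - 1494 \cdot 3 \left(-72 + 3 \cdot \frac{1}{3}\right) = - 1494 \cdot 3 \left(-72 + 1\right) = - 1494 \cdot 3 \left(-71\right) = \left(-1494\right) \left(-213\right) = 318222$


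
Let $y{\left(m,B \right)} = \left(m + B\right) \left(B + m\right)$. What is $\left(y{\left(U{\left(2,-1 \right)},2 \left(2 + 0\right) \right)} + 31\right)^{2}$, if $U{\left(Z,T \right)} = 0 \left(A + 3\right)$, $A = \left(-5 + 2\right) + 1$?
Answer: $2209$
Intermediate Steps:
$A = -2$ ($A = -3 + 1 = -2$)
$U{\left(Z,T \right)} = 0$ ($U{\left(Z,T \right)} = 0 \left(-2 + 3\right) = 0 \cdot 1 = 0$)
$y{\left(m,B \right)} = \left(B + m\right)^{2}$ ($y{\left(m,B \right)} = \left(B + m\right) \left(B + m\right) = \left(B + m\right)^{2}$)
$\left(y{\left(U{\left(2,-1 \right)},2 \left(2 + 0\right) \right)} + 31\right)^{2} = \left(\left(2 \left(2 + 0\right) + 0\right)^{2} + 31\right)^{2} = \left(\left(2 \cdot 2 + 0\right)^{2} + 31\right)^{2} = \left(\left(4 + 0\right)^{2} + 31\right)^{2} = \left(4^{2} + 31\right)^{2} = \left(16 + 31\right)^{2} = 47^{2} = 2209$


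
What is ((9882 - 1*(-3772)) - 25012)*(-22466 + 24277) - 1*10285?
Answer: -20579623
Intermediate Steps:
((9882 - 1*(-3772)) - 25012)*(-22466 + 24277) - 1*10285 = ((9882 + 3772) - 25012)*1811 - 10285 = (13654 - 25012)*1811 - 10285 = -11358*1811 - 10285 = -20569338 - 10285 = -20579623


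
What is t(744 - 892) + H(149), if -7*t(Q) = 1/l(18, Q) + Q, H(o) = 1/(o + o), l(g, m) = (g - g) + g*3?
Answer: 595424/28161 ≈ 21.144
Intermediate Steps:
l(g, m) = 3*g (l(g, m) = 0 + 3*g = 3*g)
H(o) = 1/(2*o)
t(Q) = -1/378 - Q/7 (t(Q) = -(1/(3*18) + Q)/7 = -(1/54 + Q)/7 = -1/378 - Q/7)
t(744 - 892) + H(149) = (-1/378 - (744 - 892)/7) + (½)/149 = (-1/378 - ⅐*(-148)) + (½)*(1/149) = (-1/378 + 148/7) + 1/298 = 7991/378 + 1/298 = 595424/28161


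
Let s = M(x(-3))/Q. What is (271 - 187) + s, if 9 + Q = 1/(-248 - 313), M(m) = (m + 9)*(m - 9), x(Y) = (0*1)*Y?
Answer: 469641/5050 ≈ 92.998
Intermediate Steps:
x(Y) = 0 (x(Y) = 0*Y = 0)
M(m) = (-9 + m)*(9 + m) (M(m) = (9 + m)*(-9 + m) = (-9 + m)*(9 + m))
Q = -5050/561 (Q = -9 + 1/(-248 - 313) = -9 + 1/(-561) = -9 - 1/561 = -5050/561 ≈ -9.0018)
s = 45441/5050 (s = (-81 + 0²)/(-5050/561) = (-81 + 0)*(-561/5050) = -81*(-561/5050) = 45441/5050 ≈ 8.9982)
(271 - 187) + s = (271 - 187) + 45441/5050 = 84 + 45441/5050 = 469641/5050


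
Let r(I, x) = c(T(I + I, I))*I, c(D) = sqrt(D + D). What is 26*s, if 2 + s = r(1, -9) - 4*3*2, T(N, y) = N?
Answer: -624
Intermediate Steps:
c(D) = sqrt(2)*sqrt(D) (c(D) = sqrt(2*D) = sqrt(2)*sqrt(D))
r(I, x) = 2*I**(3/2) (r(I, x) = (sqrt(2)*sqrt(I + I))*I = (sqrt(2)*sqrt(2*I))*I = (sqrt(2)*(sqrt(2)*sqrt(I)))*I = (2*sqrt(I))*I = 2*I**(3/2))
s = -24 (s = -2 + (2*1**(3/2) - 4*3*2) = -2 + (2*1 - 12*2) = -2 + (2 - 1*24) = -2 + (2 - 24) = -2 - 22 = -24)
26*s = 26*(-24) = -624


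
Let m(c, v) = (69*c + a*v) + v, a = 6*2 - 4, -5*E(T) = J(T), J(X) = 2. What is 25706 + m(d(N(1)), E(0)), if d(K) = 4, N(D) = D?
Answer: 129892/5 ≈ 25978.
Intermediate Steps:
E(T) = -2/5 (E(T) = -1/5*2 = -2/5)
a = 8 (a = 12 - 4 = 8)
m(c, v) = 9*v + 69*c (m(c, v) = (69*c + 8*v) + v = (8*v + 69*c) + v = 9*v + 69*c)
25706 + m(d(N(1)), E(0)) = 25706 + (9*(-2/5) + 69*4) = 25706 + (-18/5 + 276) = 25706 + 1362/5 = 129892/5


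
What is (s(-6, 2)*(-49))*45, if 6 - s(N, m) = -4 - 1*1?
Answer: -24255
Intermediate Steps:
s(N, m) = 11 (s(N, m) = 6 - (-4 - 1*1) = 6 - (-4 - 1) = 6 - 1*(-5) = 6 + 5 = 11)
(s(-6, 2)*(-49))*45 = (11*(-49))*45 = -539*45 = -24255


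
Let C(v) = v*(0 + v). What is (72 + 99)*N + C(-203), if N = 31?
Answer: 46510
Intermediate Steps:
C(v) = v**2 (C(v) = v*v = v**2)
(72 + 99)*N + C(-203) = (72 + 99)*31 + (-203)**2 = 171*31 + 41209 = 5301 + 41209 = 46510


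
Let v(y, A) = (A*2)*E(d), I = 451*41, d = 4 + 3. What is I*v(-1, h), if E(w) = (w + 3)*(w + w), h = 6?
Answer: 31064880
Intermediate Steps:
d = 7
I = 18491
E(w) = 2*w*(3 + w) (E(w) = (3 + w)*(2*w) = 2*w*(3 + w))
v(y, A) = 280*A (v(y, A) = (A*2)*(2*7*(3 + 7)) = (2*A)*(2*7*10) = (2*A)*140 = 280*A)
I*v(-1, h) = 18491*(280*6) = 18491*1680 = 31064880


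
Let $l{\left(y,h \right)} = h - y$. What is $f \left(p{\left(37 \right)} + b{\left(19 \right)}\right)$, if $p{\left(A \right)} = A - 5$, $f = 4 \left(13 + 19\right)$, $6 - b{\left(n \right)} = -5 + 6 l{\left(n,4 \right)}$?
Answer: $17024$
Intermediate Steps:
$b{\left(n \right)} = -13 + 6 n$ ($b{\left(n \right)} = 6 - \left(-5 + 6 \left(4 - n\right)\right) = 6 - \left(-5 - \left(-24 + 6 n\right)\right) = 6 - \left(19 - 6 n\right) = 6 + \left(-19 + 6 n\right) = -13 + 6 n$)
$f = 128$ ($f = 4 \cdot 32 = 128$)
$p{\left(A \right)} = -5 + A$
$f \left(p{\left(37 \right)} + b{\left(19 \right)}\right) = 128 \left(\left(-5 + 37\right) + \left(-13 + 6 \cdot 19\right)\right) = 128 \left(32 + \left(-13 + 114\right)\right) = 128 \left(32 + 101\right) = 128 \cdot 133 = 17024$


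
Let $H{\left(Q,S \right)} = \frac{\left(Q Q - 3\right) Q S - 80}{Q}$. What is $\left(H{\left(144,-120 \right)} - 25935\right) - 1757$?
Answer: $- \frac{22640873}{9} \approx -2.5157 \cdot 10^{6}$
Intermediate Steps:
$H{\left(Q,S \right)} = \frac{-80 + Q S \left(-3 + Q^{2}\right)}{Q}$ ($H{\left(Q,S \right)} = \frac{\left(Q^{2} - 3\right) Q S - 80}{Q} = \frac{\left(-3 + Q^{2}\right) Q S - 80}{Q} = \frac{Q \left(-3 + Q^{2}\right) S - 80}{Q} = \frac{Q S \left(-3 + Q^{2}\right) - 80}{Q} = \frac{-80 + Q S \left(-3 + Q^{2}\right)}{Q}$)
$\left(H{\left(144,-120 \right)} - 25935\right) - 1757 = \left(\frac{-80 + 144 \left(-120\right) \left(-3 + 144^{2}\right)}{144} - 25935\right) - 1757 = \left(\frac{-80 + 144 \left(-120\right) \left(-3 + 20736\right)}{144} - 25935\right) - 1757 = \left(\frac{-80 + 144 \left(-120\right) 20733}{144} - 25935\right) - 1757 = \left(\frac{-80 - 358266240}{144} - 25935\right) - 1757 = \left(\frac{1}{144} \left(-358266320\right) - 25935\right) - 1757 = \left(- \frac{22391645}{9} - 25935\right) - 1757 = - \frac{22625060}{9} - 1757 = - \frac{22640873}{9}$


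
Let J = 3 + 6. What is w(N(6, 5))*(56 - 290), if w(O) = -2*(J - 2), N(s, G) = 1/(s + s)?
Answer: 3276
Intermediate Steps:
J = 9
N(s, G) = 1/(2*s)
w(O) = -14 (w(O) = -2*(9 - 2) = -2*7 = -14)
w(N(6, 5))*(56 - 290) = -14*(56 - 290) = -14*(-234) = 3276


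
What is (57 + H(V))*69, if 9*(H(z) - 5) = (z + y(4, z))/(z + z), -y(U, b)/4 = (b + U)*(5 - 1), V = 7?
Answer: 175789/42 ≈ 4185.5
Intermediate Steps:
y(U, b) = -16*U - 16*b (y(U, b) = -4*(b + U)*(5 - 1) = -4*(U + b)*4 = -4*(4*U + 4*b) = -16*U - 16*b)
H(z) = 5 + (-64 - 15*z)/(18*z) (H(z) = 5 + ((z + (-16*4 - 16*z))/(z + z))/9 = 5 + ((z + (-64 - 16*z))/((2*z)))/9 = 5 + ((-64 - 15*z)*(1/(2*z)))/9 = 5 + ((-64 - 15*z)/(2*z))/9 = 5 + (-64 - 15*z)/(18*z))
(57 + H(V))*69 = (57 + (1/18)*(-64 + 75*7)/7)*69 = (57 + (1/18)*(⅐)*(-64 + 525))*69 = (57 + (1/18)*(⅐)*461)*69 = (57 + 461/126)*69 = (7643/126)*69 = 175789/42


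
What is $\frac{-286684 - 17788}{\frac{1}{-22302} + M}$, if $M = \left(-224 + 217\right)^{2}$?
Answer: $- \frac{6790334544}{1092797} \approx -6213.7$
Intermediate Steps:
$M = 49$ ($M = \left(-7\right)^{2} = 49$)
$\frac{-286684 - 17788}{\frac{1}{-22302} + M} = \frac{-286684 - 17788}{\frac{1}{-22302} + 49} = - \frac{304472}{- \frac{1}{22302} + 49} = - \frac{304472}{\frac{1092797}{22302}} = \left(-304472\right) \frac{22302}{1092797} = - \frac{6790334544}{1092797}$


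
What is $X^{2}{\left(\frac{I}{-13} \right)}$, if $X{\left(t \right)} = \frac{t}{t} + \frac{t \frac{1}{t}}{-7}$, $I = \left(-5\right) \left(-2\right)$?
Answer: $\frac{36}{49} \approx 0.73469$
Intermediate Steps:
$I = 10$
$X{\left(t \right)} = \frac{6}{7}$ ($X{\left(t \right)} = 1 + 1 \left(- \frac{1}{7}\right) = 1 - \frac{1}{7} = \frac{6}{7}$)
$X^{2}{\left(\frac{I}{-13} \right)} = \left(\frac{6}{7}\right)^{2} = \frac{36}{49}$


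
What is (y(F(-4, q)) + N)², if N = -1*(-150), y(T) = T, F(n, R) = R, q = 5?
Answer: 24025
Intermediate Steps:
N = 150
(y(F(-4, q)) + N)² = (5 + 150)² = 155² = 24025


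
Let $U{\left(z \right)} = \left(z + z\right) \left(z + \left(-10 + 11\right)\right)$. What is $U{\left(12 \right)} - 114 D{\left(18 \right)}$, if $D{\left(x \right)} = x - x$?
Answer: $312$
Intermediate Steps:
$D{\left(x \right)} = 0$
$U{\left(z \right)} = 2 z \left(1 + z\right)$ ($U{\left(z \right)} = 2 z \left(z + 1\right) = 2 z \left(1 + z\right)$)
$U{\left(12 \right)} - 114 D{\left(18 \right)} = 2 \cdot 12 \left(1 + 12\right) - 0 = 2 \cdot 12 \cdot 13 + 0 = 312 + 0 = 312$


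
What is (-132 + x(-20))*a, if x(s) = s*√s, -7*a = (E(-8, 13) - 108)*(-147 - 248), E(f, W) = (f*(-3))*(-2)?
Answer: 8133840/7 + 2464800*I*√5/7 ≈ 1.162e+6 + 7.8735e+5*I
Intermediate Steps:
E(f, W) = 6*f (E(f, W) = -3*f*(-2) = 6*f)
a = -61620/7 (a = -(6*(-8) - 108)*(-147 - 248)/7 = -(-48 - 108)*(-395)/7 = -(-156)*(-395)/7 = -⅐*61620 = -61620/7 ≈ -8802.9)
x(s) = s^(3/2)
(-132 + x(-20))*a = (-132 + (-20)^(3/2))*(-61620/7) = (-132 - 40*I*√5)*(-61620/7) = 8133840/7 + 2464800*I*√5/7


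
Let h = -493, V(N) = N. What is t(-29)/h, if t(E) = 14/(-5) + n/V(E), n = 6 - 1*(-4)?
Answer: 456/71485 ≈ 0.0063790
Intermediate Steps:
n = 10 (n = 6 + 4 = 10)
t(E) = -14/5 + 10/E (t(E) = 14/(-5) + 10/E = 14*(-1/5) + 10/E = -14/5 + 10/E)
t(-29)/h = (-14/5 + 10/(-29))/(-493) = (-14/5 + 10*(-1/29))*(-1/493) = (-14/5 - 10/29)*(-1/493) = -456/145*(-1/493) = 456/71485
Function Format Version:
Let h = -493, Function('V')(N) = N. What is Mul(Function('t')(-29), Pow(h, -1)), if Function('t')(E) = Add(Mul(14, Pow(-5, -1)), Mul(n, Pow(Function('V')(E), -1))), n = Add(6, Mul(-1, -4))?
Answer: Rational(456, 71485) ≈ 0.0063790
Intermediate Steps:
n = 10 (n = Add(6, 4) = 10)
Function('t')(E) = Add(Rational(-14, 5), Mul(10, Pow(E, -1))) (Function('t')(E) = Add(Mul(14, Pow(-5, -1)), Mul(10, Pow(E, -1))) = Add(Mul(14, Rational(-1, 5)), Mul(10, Pow(E, -1))) = Add(Rational(-14, 5), Mul(10, Pow(E, -1))))
Mul(Function('t')(-29), Pow(h, -1)) = Mul(Add(Rational(-14, 5), Mul(10, Pow(-29, -1))), Pow(-493, -1)) = Mul(Add(Rational(-14, 5), Mul(10, Rational(-1, 29))), Rational(-1, 493)) = Mul(Add(Rational(-14, 5), Rational(-10, 29)), Rational(-1, 493)) = Mul(Rational(-456, 145), Rational(-1, 493)) = Rational(456, 71485)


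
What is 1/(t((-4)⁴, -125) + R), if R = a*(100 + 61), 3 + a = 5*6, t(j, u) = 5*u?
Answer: 1/3722 ≈ 0.00026867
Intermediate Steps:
a = 27 (a = -3 + 5*6 = -3 + 30 = 27)
R = 4347 (R = 27*(100 + 61) = 27*161 = 4347)
1/(t((-4)⁴, -125) + R) = 1/(5*(-125) + 4347) = 1/(-625 + 4347) = 1/3722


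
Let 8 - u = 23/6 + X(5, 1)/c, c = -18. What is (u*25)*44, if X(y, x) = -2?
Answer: 40150/9 ≈ 4461.1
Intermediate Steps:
u = 73/18 (u = 8 - (23/6 - 2/(-18)) = 8 - (23*(⅙) - 2*(-1/18)) = 8 - (23/6 + ⅑) = 8 - 1*71/18 = 8 - 71/18 = 73/18 ≈ 4.0556)
(u*25)*44 = ((73/18)*25)*44 = (1825/18)*44 = 40150/9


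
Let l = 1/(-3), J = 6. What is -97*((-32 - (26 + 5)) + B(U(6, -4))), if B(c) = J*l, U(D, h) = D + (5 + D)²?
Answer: 6305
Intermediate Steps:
l = -⅓ ≈ -0.33333
B(c) = -2 (B(c) = 6*(-⅓) = -2)
-97*((-32 - (26 + 5)) + B(U(6, -4))) = -97*((-32 - (26 + 5)) - 2) = -97*((-32 - 1*31) - 2) = -97*((-32 - 31) - 2) = -97*(-63 - 2) = -97*(-65) = 6305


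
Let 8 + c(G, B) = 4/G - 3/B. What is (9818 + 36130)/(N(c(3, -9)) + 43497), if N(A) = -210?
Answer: 15316/14429 ≈ 1.0615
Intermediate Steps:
c(G, B) = -8 - 3/B + 4/G (c(G, B) = -8 + (4/G - 3/B) = -8 + (-3/B + 4/G) = -8 - 3/B + 4/G)
(9818 + 36130)/(N(c(3, -9)) + 43497) = (9818 + 36130)/(-210 + 43497) = 45948/43287 = 45948*(1/43287) = 15316/14429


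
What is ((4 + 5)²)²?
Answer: 6561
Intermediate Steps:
((4 + 5)²)² = (9²)² = 81² = 6561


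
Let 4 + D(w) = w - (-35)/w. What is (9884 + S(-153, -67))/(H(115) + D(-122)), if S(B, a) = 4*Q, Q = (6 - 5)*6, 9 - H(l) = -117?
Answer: -1208776/35 ≈ -34536.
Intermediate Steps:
H(l) = 126 (H(l) = 9 - 1*(-117) = 9 + 117 = 126)
Q = 6 (Q = 1*6 = 6)
D(w) = -4 + w + 35/w (D(w) = -4 + (w - (-35)/w) = -4 + (w + 35/w) = -4 + w + 35/w)
S(B, a) = 24 (S(B, a) = 4*6 = 24)
(9884 + S(-153, -67))/(H(115) + D(-122)) = (9884 + 24)/(126 + (-4 - 122 + 35/(-122))) = 9908/(126 + (-4 - 122 + 35*(-1/122))) = 9908/(126 + (-4 - 122 - 35/122)) = 9908/(126 - 15407/122) = 9908/(-35/122) = 9908*(-122/35) = -1208776/35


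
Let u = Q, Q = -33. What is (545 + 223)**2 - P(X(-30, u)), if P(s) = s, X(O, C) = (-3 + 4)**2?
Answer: 589823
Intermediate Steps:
u = -33
X(O, C) = 1 (X(O, C) = 1**2 = 1)
(545 + 223)**2 - P(X(-30, u)) = (545 + 223)**2 - 1*1 = 768**2 - 1 = 589824 - 1 = 589823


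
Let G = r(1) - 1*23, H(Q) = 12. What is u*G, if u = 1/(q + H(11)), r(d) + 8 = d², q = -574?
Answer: 15/281 ≈ 0.053381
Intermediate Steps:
r(d) = -8 + d²
G = -30 (G = (-8 + 1²) - 1*23 = (-8 + 1) - 23 = -7 - 23 = -30)
u = -1/562 (u = 1/(-574 + 12) = 1/(-562) = -1/562 ≈ -0.0017794)
u*G = -1/562*(-30) = 15/281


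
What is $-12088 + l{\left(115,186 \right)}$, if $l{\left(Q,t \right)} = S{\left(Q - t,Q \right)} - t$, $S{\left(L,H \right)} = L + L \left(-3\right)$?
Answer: $-12132$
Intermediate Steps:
$S{\left(L,H \right)} = - 2 L$ ($S{\left(L,H \right)} = L - 3 L = - 2 L$)
$l{\left(Q,t \right)} = t - 2 Q$ ($l{\left(Q,t \right)} = - 2 \left(Q - t\right) - t = \left(- 2 Q + 2 t\right) - t = t - 2 Q$)
$-12088 + l{\left(115,186 \right)} = -12088 + \left(186 - 230\right) = -12088 - 44 = -12132$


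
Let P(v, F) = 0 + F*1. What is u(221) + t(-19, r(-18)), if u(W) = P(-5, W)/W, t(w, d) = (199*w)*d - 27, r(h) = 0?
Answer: -26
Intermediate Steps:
t(w, d) = -27 + 199*d*w (t(w, d) = 199*d*w - 27 = -27 + 199*d*w)
P(v, F) = F (P(v, F) = 0 + F = F)
u(W) = 1 (u(W) = W/W = 1)
u(221) + t(-19, r(-18)) = 1 + (-27 + 199*0*(-19)) = 1 + (-27 + 0) = 1 - 27 = -26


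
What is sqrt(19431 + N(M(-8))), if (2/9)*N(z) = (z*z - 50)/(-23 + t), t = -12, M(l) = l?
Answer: 3*sqrt(53970)/5 ≈ 139.39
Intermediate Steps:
N(z) = 45/7 - 9*z**2/70 (N(z) = 9*((z*z - 50)/(-23 - 12))/2 = 9*((z**2 - 50)/(-35))/2 = 9*((-50 + z**2)*(-1/35))/2 = 9*(10/7 - z**2/35)/2 = 45/7 - 9*z**2/70)
sqrt(19431 + N(M(-8))) = sqrt(19431 + (45/7 - 9/70*(-8)**2)) = sqrt(19431 + (45/7 - 9/70*64)) = sqrt(19431 + (45/7 - 288/35)) = sqrt(19431 - 9/5) = sqrt(97146/5) = 3*sqrt(53970)/5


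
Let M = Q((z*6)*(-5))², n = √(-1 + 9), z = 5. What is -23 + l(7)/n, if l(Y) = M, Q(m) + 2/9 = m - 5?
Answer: -23 + 1951609*√2/324 ≈ 8495.5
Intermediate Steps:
Q(m) = -47/9 + m (Q(m) = -2/9 + (m - 5) = -2/9 + (-5 + m) = -47/9 + m)
n = 2*√2 (n = √8 = 2*√2 ≈ 2.8284)
M = 1951609/81 (M = (-47/9 + (5*6)*(-5))² = (-47/9 + 30*(-5))² = (-47/9 - 150)² = (-1397/9)² = 1951609/81 ≈ 24094.)
l(Y) = 1951609/81
-23 + l(7)/n = -23 + 1951609/(81*((2*√2))) = -23 + 1951609*(√2/4)/81 = -23 + 1951609*√2/324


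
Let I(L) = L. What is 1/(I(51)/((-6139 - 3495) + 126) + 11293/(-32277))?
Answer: -306889716/109019971 ≈ -2.8150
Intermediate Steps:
1/(I(51)/((-6139 - 3495) + 126) + 11293/(-32277)) = 1/(51/((-6139 - 3495) + 126) + 11293/(-32277)) = 1/(51/(-9634 + 126) + 11293*(-1/32277)) = 1/(51/(-9508) - 11293/32277) = 1/(51*(-1/9508) - 11293/32277) = 1/(-51/9508 - 11293/32277) = 1/(-109019971/306889716) = -306889716/109019971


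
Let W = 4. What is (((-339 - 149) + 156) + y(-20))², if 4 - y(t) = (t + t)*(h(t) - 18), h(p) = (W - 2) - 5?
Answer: 1364224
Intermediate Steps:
h(p) = -3 (h(p) = (4 - 2) - 5 = 2 - 5 = -3)
y(t) = 4 + 42*t (y(t) = 4 - (t + t)*(-3 - 18) = 4 - 2*t*(-21) = 4 - (-42)*t = 4 + 42*t)
(((-339 - 149) + 156) + y(-20))² = (((-339 - 149) + 156) + (4 + 42*(-20)))² = ((-488 + 156) + (4 - 840))² = (-332 - 836)² = (-1168)² = 1364224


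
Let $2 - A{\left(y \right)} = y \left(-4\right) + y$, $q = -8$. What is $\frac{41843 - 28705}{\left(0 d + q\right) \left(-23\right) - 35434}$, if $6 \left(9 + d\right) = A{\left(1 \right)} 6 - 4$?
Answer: $- \frac{6569}{17625} \approx -0.37271$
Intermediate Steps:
$A{\left(y \right)} = 2 + 3 y$ ($A{\left(y \right)} = 2 - \left(y \left(-4\right) + y\right) = 2 - \left(- 4 y + y\right) = 2 - - 3 y = 2 + 3 y$)
$d = - \frac{14}{3}$ ($d = -9 + \frac{\left(2 + 3 \cdot 1\right) 6 - 4}{6} = -9 + \frac{\left(2 + 3\right) 6 - 4}{6} = -9 + \frac{5 \cdot 6 - 4}{6} = -9 + \frac{30 - 4}{6} = -9 + \frac{1}{6} \cdot 26 = -9 + \frac{13}{3} = - \frac{14}{3} \approx -4.6667$)
$\frac{41843 - 28705}{\left(0 d + q\right) \left(-23\right) - 35434} = \frac{41843 - 28705}{\left(0 \left(- \frac{14}{3}\right) - 8\right) \left(-23\right) - 35434} = \frac{13138}{\left(0 - 8\right) \left(-23\right) - 35434} = \frac{13138}{\left(-8\right) \left(-23\right) - 35434} = \frac{13138}{184 - 35434} = \frac{13138}{-35250} = 13138 \left(- \frac{1}{35250}\right) = - \frac{6569}{17625}$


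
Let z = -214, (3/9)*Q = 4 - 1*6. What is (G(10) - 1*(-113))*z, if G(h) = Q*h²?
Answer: 104218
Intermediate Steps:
Q = -6 (Q = 3*(4 - 1*6) = 3*(4 - 6) = 3*(-2) = -6)
G(h) = -6*h²
(G(10) - 1*(-113))*z = (-6*10² - 1*(-113))*(-214) = (-6*100 + 113)*(-214) = (-600 + 113)*(-214) = -487*(-214) = 104218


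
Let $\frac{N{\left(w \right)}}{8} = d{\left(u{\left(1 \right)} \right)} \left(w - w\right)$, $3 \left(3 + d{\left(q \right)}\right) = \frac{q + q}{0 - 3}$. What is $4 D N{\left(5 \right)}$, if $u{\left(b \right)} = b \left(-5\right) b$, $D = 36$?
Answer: $0$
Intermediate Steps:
$u{\left(b \right)} = - 5 b^{2}$ ($u{\left(b \right)} = - 5 b b = - 5 b^{2}$)
$d{\left(q \right)} = -3 - \frac{2 q}{9}$ ($d{\left(q \right)} = -3 + \frac{\left(q + q\right) \frac{1}{0 - 3}}{3} = -3 + \frac{2 q \frac{1}{-3}}{3} = -3 + \frac{2 q \left(- \frac{1}{3}\right)}{3} = -3 + \frac{\left(- \frac{2}{3}\right) q}{3} = -3 - \frac{2 q}{9}$)
$N{\left(w \right)} = 0$ ($N{\left(w \right)} = 8 \left(-3 - \frac{2 \left(- 5 \cdot 1^{2}\right)}{9}\right) \left(w - w\right) = 8 \left(-3 - \frac{2 \left(\left(-5\right) 1\right)}{9}\right) 0 = 8 \left(-3 - - \frac{10}{9}\right) 0 = 8 \left(-3 + \frac{10}{9}\right) 0 = 8 \left(\left(- \frac{17}{9}\right) 0\right) = 8 \cdot 0 = 0$)
$4 D N{\left(5 \right)} = 4 \cdot 36 \cdot 0 = 144 \cdot 0 = 0$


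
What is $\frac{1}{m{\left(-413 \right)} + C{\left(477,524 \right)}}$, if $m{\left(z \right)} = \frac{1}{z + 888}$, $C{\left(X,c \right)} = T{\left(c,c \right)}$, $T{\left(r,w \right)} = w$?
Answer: $\frac{475}{248901} \approx 0.0019084$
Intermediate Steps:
$C{\left(X,c \right)} = c$
$m{\left(z \right)} = \frac{1}{888 + z}$
$\frac{1}{m{\left(-413 \right)} + C{\left(477,524 \right)}} = \frac{1}{\frac{1}{888 - 413} + 524} = \frac{1}{\frac{1}{475} + 524} = \frac{1}{\frac{248901}{475}} = \frac{475}{248901}$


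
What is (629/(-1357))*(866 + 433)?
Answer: -817071/1357 ≈ -602.12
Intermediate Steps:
(629/(-1357))*(866 + 433) = (629*(-1/1357))*1299 = -629/1357*1299 = -817071/1357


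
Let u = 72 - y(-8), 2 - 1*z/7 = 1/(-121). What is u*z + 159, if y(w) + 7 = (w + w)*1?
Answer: 180834/121 ≈ 1494.5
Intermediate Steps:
z = 1701/121 (z = 14 - 7/(-121) = 14 - 7*(-1/121) = 14 + 7/121 = 1701/121 ≈ 14.058)
y(w) = -7 + 2*w (y(w) = -7 + (w + w)*1 = -7 + (2*w)*1 = -7 + 2*w)
u = 95 (u = 72 - (-7 + 2*(-8)) = 72 - (-7 - 16) = 72 - 1*(-23) = 72 + 23 = 95)
u*z + 159 = 95*(1701/121) + 159 = 161595/121 + 159 = 180834/121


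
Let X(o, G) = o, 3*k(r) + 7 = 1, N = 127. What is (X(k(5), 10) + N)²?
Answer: 15625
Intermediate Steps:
k(r) = -2 (k(r) = -7/3 + (⅓)*1 = -7/3 + ⅓ = -2)
(X(k(5), 10) + N)² = (-2 + 127)² = 125² = 15625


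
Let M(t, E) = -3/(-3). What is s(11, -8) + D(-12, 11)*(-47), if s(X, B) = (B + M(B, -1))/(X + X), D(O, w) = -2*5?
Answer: 10333/22 ≈ 469.68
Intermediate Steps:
M(t, E) = 1 (M(t, E) = -3*(-1/3) = 1)
D(O, w) = -10
s(X, B) = (1 + B)/(2*X) (s(X, B) = (B + 1)/(X + X) = (1 + B)/((2*X)) = (1 + B)*(1/(2*X)) = (1 + B)/(2*X))
s(11, -8) + D(-12, 11)*(-47) = (1/2)*(1 - 8)/11 - 10*(-47) = (1/2)*(1/11)*(-7) + 470 = -7/22 + 470 = 10333/22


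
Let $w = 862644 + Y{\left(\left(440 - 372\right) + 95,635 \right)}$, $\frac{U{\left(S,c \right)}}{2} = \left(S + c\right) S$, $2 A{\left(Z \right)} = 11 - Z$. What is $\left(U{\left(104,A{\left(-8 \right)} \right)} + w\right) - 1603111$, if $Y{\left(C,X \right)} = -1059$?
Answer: $-717918$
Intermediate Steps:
$A{\left(Z \right)} = \frac{11}{2} - \frac{Z}{2}$ ($A{\left(Z \right)} = \frac{11 - Z}{2} = \frac{11}{2} - \frac{Z}{2}$)
$U{\left(S,c \right)} = 2 S \left(S + c\right)$ ($U{\left(S,c \right)} = 2 \left(S + c\right) S = 2 S \left(S + c\right)$)
$w = 861585$ ($w = 862644 - 1059 = 861585$)
$\left(U{\left(104,A{\left(-8 \right)} \right)} + w\right) - 1603111 = \left(2 \cdot 104 \left(104 + \left(\frac{11}{2} - -4\right)\right) + 861585\right) - 1603111 = \left(2 \cdot 104 \left(104 + \left(\frac{11}{2} + 4\right)\right) + 861585\right) - 1603111 = \left(2 \cdot 104 \left(104 + \frac{19}{2}\right) + 861585\right) - 1603111 = \left(2 \cdot 104 \cdot \frac{227}{2} + 861585\right) - 1603111 = \left(23608 + 861585\right) - 1603111 = 885193 - 1603111 = -717918$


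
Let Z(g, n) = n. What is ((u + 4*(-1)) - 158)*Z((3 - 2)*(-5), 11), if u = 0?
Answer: -1782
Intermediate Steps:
((u + 4*(-1)) - 158)*Z((3 - 2)*(-5), 11) = ((0 + 4*(-1)) - 158)*11 = ((0 - 4) - 158)*11 = (-4 - 158)*11 = -162*11 = -1782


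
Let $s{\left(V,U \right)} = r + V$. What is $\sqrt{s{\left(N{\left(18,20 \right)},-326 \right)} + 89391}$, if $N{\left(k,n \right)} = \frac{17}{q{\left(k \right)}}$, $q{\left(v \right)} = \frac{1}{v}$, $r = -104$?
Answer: $\sqrt{89593} \approx 299.32$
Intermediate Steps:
$N{\left(k,n \right)} = 17 k$ ($N{\left(k,n \right)} = \frac{17}{\frac{1}{k}} = 17 k$)
$s{\left(V,U \right)} = -104 + V$
$\sqrt{s{\left(N{\left(18,20 \right)},-326 \right)} + 89391} = \sqrt{\left(-104 + 17 \cdot 18\right) + 89391} = \sqrt{\left(-104 + 306\right) + 89391} = \sqrt{202 + 89391} = \sqrt{89593}$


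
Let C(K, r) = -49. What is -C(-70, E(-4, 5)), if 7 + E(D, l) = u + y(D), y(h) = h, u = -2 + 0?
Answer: 49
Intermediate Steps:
u = -2
E(D, l) = -9 + D (E(D, l) = -7 + (-2 + D) = -9 + D)
-C(-70, E(-4, 5)) = -1*(-49) = 49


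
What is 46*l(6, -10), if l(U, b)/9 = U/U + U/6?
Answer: 828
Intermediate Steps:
l(U, b) = 9 + 3*U/2 (l(U, b) = 9*(U/U + U/6) = 9*(1 + U*(1/6)) = 9*(1 + U/6) = 9 + 3*U/2)
46*l(6, -10) = 46*(9 + (3/2)*6) = 46*(9 + 9) = 46*18 = 828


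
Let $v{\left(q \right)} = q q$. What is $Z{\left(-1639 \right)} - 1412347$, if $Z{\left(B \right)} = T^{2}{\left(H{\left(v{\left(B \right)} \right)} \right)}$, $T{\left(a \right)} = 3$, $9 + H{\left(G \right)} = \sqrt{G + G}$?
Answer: $-1412338$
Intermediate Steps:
$v{\left(q \right)} = q^{2}$
$H{\left(G \right)} = -9 + \sqrt{2} \sqrt{G}$ ($H{\left(G \right)} = -9 + \sqrt{G + G} = -9 + \sqrt{2 G} = -9 + \sqrt{2} \sqrt{G}$)
$Z{\left(B \right)} = 9$ ($Z{\left(B \right)} = 3^{2} = 9$)
$Z{\left(-1639 \right)} - 1412347 = 9 - 1412347 = -1412338$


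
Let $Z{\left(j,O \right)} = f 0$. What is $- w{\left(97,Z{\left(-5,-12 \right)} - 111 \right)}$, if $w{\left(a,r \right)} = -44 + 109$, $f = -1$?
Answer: $-65$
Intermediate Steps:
$Z{\left(j,O \right)} = 0$ ($Z{\left(j,O \right)} = \left(-1\right) 0 = 0$)
$w{\left(a,r \right)} = 65$
$- w{\left(97,Z{\left(-5,-12 \right)} - 111 \right)} = \left(-1\right) 65 = -65$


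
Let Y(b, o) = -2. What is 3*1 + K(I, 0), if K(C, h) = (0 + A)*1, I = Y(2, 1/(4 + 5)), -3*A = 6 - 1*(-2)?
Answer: ⅓ ≈ 0.33333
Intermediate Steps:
A = -8/3 (A = -(6 - 1*(-2))/3 = -(6 + 2)/3 = -⅓*8 = -8/3 ≈ -2.6667)
I = -2
K(C, h) = -8/3 (K(C, h) = (0 - 8/3)*1 = -8/3*1 = -8/3)
3*1 + K(I, 0) = 3*1 - 8/3 = 3 - 8/3 = ⅓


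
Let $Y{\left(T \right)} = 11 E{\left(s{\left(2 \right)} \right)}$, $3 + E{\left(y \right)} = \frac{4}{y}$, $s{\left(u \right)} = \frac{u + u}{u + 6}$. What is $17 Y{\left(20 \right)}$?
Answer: $935$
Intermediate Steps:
$s{\left(u \right)} = \frac{2 u}{6 + u}$
$E{\left(y \right)} = -3 + \frac{4}{y}$
$Y{\left(T \right)} = 55$ ($Y{\left(T \right)} = 11 \left(-3 + \frac{4}{2 \cdot 2 \frac{1}{6 + 2}}\right) = 11 \left(-3 + \frac{4}{2 \cdot 2 \cdot \frac{1}{8}}\right) = 11 \left(-3 + 4 \frac{1}{\frac{1}{2}}\right) = 11 \left(-3 + 4 \cdot 2\right) = 11 \left(-3 + 8\right) = 11 \cdot 5 = 55$)
$17 Y{\left(20 \right)} = 17 \cdot 55 = 935$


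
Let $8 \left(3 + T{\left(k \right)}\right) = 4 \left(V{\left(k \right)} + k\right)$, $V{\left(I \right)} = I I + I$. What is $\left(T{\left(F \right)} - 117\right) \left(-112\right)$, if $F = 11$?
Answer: $5432$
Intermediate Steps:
$V{\left(I \right)} = I + I^{2}$ ($V{\left(I \right)} = I^{2} + I = I + I^{2}$)
$T{\left(k \right)} = -3 + \frac{k}{2} + \frac{k \left(1 + k\right)}{2}$ ($T{\left(k \right)} = -3 + \frac{4 \left(k \left(1 + k\right) + k\right)}{8} = -3 + \frac{4 \left(k + k \left(1 + k\right)\right)}{8} = -3 + \frac{4 k + 4 k \left(1 + k\right)}{8} = -3 + \left(\frac{k}{2} + \frac{k \left(1 + k\right)}{2}\right) = -3 + \frac{k}{2} + \frac{k \left(1 + k\right)}{2}$)
$\left(T{\left(F \right)} - 117\right) \left(-112\right) = \left(\left(-3 + 11 + \frac{11^{2}}{2}\right) - 117\right) \left(-112\right) = \left(\left(-3 + 11 + \frac{1}{2} \cdot 121\right) - 117\right) \left(-112\right) = \left(\left(-3 + 11 + \frac{121}{2}\right) - 117\right) \left(-112\right) = \left(\frac{137}{2} - 117\right) \left(-112\right) = \left(- \frac{97}{2}\right) \left(-112\right) = 5432$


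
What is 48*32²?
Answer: 49152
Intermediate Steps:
48*32² = 48*1024 = 49152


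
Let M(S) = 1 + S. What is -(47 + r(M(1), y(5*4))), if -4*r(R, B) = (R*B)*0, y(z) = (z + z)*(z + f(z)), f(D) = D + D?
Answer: -47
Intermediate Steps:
f(D) = 2*D
y(z) = 6*z² (y(z) = (z + z)*(z + 2*z) = (2*z)*(3*z) = 6*z²)
r(R, B) = 0 (r(R, B) = -R*B*0/4 = -B*R*0/4 = -¼*0 = 0)
-(47 + r(M(1), y(5*4))) = -(47 + 0) = -1*47 = -47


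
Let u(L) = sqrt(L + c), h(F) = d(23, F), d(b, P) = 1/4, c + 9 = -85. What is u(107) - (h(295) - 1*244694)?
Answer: 978775/4 + sqrt(13) ≈ 2.4470e+5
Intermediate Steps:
c = -94 (c = -9 - 85 = -94)
d(b, P) = 1/4
h(F) = 1/4
u(L) = sqrt(-94 + L) (u(L) = sqrt(L - 94) = sqrt(-94 + L))
u(107) - (h(295) - 1*244694) = sqrt(-94 + 107) - (1/4 - 1*244694) = sqrt(13) - (1/4 - 244694) = sqrt(13) - 1*(-978775/4) = sqrt(13) + 978775/4 = 978775/4 + sqrt(13)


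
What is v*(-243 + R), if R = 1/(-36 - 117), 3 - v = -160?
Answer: -6060340/153 ≈ -39610.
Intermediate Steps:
v = 163 (v = 3 - 1*(-160) = 3 + 160 = 163)
R = -1/153 (R = 1/(-153) = -1/153 ≈ -0.0065359)
v*(-243 + R) = 163*(-243 - 1/153) = 163*(-37180/153) = -6060340/153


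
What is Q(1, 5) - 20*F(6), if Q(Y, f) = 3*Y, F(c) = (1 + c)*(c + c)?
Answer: -1677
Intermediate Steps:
F(c) = 2*c*(1 + c) (F(c) = (1 + c)*(2*c) = 2*c*(1 + c))
Q(1, 5) - 20*F(6) = 3*1 - 40*6*(1 + 6) = 3 - 40*6*7 = 3 - 20*84 = 3 - 1680 = -1677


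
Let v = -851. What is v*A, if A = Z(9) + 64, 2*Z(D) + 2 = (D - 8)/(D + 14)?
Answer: -107263/2 ≈ -53632.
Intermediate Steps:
Z(D) = -1 + (-8 + D)/(2*(14 + D)) (Z(D) = -1 + ((D - 8)/(D + 14))/2 = -1 + ((-8 + D)/(14 + D))/2 = -1 + (-8 + D)/(2*(14 + D)))
A = 2899/46 (A = (-36 - 1*9)/(2*(14 + 9)) + 64 = (½)*(-36 - 9)/23 + 64 = (½)*(1/23)*(-45) + 64 = -45/46 + 64 = 2899/46 ≈ 63.022)
v*A = -851*2899/46 = -107263/2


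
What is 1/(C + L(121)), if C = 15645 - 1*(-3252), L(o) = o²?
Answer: 1/33538 ≈ 2.9817e-5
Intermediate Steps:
C = 18897 (C = 15645 + 3252 = 18897)
1/(C + L(121)) = 1/(18897 + 121²) = 1/(18897 + 14641) = 1/33538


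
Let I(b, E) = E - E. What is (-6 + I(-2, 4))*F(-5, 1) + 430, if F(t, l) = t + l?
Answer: 454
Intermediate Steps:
F(t, l) = l + t
I(b, E) = 0
(-6 + I(-2, 4))*F(-5, 1) + 430 = (-6 + 0)*(1 - 5) + 430 = -6*(-4) + 430 = 24 + 430 = 454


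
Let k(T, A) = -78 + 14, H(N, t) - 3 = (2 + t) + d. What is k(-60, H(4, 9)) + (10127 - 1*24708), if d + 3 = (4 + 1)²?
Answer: -14645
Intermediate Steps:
d = 22 (d = -3 + (4 + 1)² = -3 + 5² = -3 + 25 = 22)
H(N, t) = 27 + t (H(N, t) = 3 + ((2 + t) + 22) = 3 + (24 + t) = 27 + t)
k(T, A) = -64
k(-60, H(4, 9)) + (10127 - 1*24708) = -64 + (10127 - 1*24708) = -64 + (10127 - 24708) = -64 - 14581 = -14645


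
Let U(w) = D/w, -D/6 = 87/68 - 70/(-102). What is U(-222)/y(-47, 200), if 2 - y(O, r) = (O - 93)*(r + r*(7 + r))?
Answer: 401/43959567096 ≈ 9.1220e-9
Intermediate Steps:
D = -401/34 (D = -6*(87/68 - 70/(-102)) = -6*(87*(1/68) - 70*(-1/102)) = -6*(87/68 + 35/51) = -6*401/204 = -401/34 ≈ -11.794)
y(O, r) = 2 - (-93 + O)*(r + r*(7 + r)) (y(O, r) = 2 - (O - 93)*(r + r*(7 + r)) = 2 - (-93 + O)*(r + r*(7 + r)))
U(w) = -401/(34*w)
U(-222)/y(-47, 200) = (-401/34/(-222))/(2 + 93*200² + 744*200 - 1*(-47)*200² - 8*(-47)*200) = (-401/34*(-1/222))/(2 + 93*40000 + 148800 - 1*(-47)*40000 + 75200) = 401/(7548*(2 + 3720000 + 148800 + 1880000 + 75200)) = (401/7548)/5824002 = (401/7548)*(1/5824002) = 401/43959567096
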